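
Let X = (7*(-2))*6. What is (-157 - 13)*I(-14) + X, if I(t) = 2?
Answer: -424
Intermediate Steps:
X = -84 (X = -14*6 = -84)
(-157 - 13)*I(-14) + X = (-157 - 13)*2 - 84 = -170*2 - 84 = -340 - 84 = -424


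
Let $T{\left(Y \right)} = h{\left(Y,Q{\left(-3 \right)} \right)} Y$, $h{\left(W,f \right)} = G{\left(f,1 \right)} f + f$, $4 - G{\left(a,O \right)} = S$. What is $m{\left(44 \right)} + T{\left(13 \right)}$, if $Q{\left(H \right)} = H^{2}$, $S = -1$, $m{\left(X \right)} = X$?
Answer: $746$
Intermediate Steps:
$G{\left(a,O \right)} = 5$ ($G{\left(a,O \right)} = 4 - -1 = 4 + 1 = 5$)
$h{\left(W,f \right)} = 6 f$ ($h{\left(W,f \right)} = 5 f + f = 6 f$)
$T{\left(Y \right)} = 54 Y$ ($T{\left(Y \right)} = 6 \left(-3\right)^{2} Y = 6 \cdot 9 Y = 54 Y$)
$m{\left(44 \right)} + T{\left(13 \right)} = 44 + 54 \cdot 13 = 44 + 702 = 746$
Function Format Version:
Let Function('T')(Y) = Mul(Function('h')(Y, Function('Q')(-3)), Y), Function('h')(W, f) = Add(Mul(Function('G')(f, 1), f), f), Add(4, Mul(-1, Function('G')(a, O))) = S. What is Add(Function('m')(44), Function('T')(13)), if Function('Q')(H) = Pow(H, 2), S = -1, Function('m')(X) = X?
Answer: 746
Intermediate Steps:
Function('G')(a, O) = 5 (Function('G')(a, O) = Add(4, Mul(-1, -1)) = Add(4, 1) = 5)
Function('h')(W, f) = Mul(6, f) (Function('h')(W, f) = Add(Mul(5, f), f) = Mul(6, f))
Function('T')(Y) = Mul(54, Y) (Function('T')(Y) = Mul(Mul(6, Pow(-3, 2)), Y) = Mul(Mul(6, 9), Y) = Mul(54, Y))
Add(Function('m')(44), Function('T')(13)) = Add(44, Mul(54, 13)) = Add(44, 702) = 746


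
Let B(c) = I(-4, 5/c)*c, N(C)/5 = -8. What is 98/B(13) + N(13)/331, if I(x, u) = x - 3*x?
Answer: 14139/17212 ≈ 0.82146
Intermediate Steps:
N(C) = -40 (N(C) = 5*(-8) = -40)
I(x, u) = -2*x
B(c) = 8*c (B(c) = (-2*(-4))*c = 8*c)
98/B(13) + N(13)/331 = 98/((8*13)) - 40/331 = 98/104 - 40*1/331 = 98*(1/104) - 40/331 = 49/52 - 40/331 = 14139/17212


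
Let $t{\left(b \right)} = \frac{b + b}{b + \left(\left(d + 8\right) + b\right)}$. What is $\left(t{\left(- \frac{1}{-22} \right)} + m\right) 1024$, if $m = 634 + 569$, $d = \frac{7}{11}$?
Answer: $\frac{3695648}{3} \approx 1.2319 \cdot 10^{6}$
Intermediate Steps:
$d = \frac{7}{11}$ ($d = 7 \cdot \frac{1}{11} = \frac{7}{11} \approx 0.63636$)
$m = 1203$
$t{\left(b \right)} = \frac{2 b}{\frac{95}{11} + 2 b}$ ($t{\left(b \right)} = \frac{b + b}{b + \left(\left(\frac{7}{11} + 8\right) + b\right)} = \frac{2 b}{b + \left(\frac{95}{11} + b\right)} = \frac{2 b}{\frac{95}{11} + 2 b}$)
$\left(t{\left(- \frac{1}{-22} \right)} + m\right) 1024 = \left(\frac{22 \left(- \frac{1}{-22}\right)}{95 + 22 \left(- \frac{1}{-22}\right)} + 1203\right) 1024 = \left(\frac{22 \left(\left(-1\right) \left(- \frac{1}{22}\right)\right)}{95 + 22 \left(\left(-1\right) \left(- \frac{1}{22}\right)\right)} + 1203\right) 1024 = \left(22 \cdot \frac{1}{22} \frac{1}{95 + 22 \cdot \frac{1}{22}} + 1203\right) 1024 = \left(22 \cdot \frac{1}{22} \frac{1}{95 + 1} + 1203\right) 1024 = \left(22 \cdot \frac{1}{22} \cdot \frac{1}{96} + 1203\right) 1024 = \left(\frac{1}{96} + 1203\right) 1024 = \frac{115489}{96} \cdot 1024 = \frac{3695648}{3}$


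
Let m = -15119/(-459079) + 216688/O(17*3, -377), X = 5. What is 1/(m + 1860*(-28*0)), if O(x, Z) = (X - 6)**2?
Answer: 459079/99476925471 ≈ 4.6149e-6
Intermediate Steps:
O(x, Z) = 1 (O(x, Z) = (5 - 6)**2 = (-1)**2 = 1)
m = 99476925471/459079 (m = -15119/(-459079) + 216688/1 = -15119*(-1/459079) + 216688*1 = 15119/459079 + 216688 = 99476925471/459079 ≈ 2.1669e+5)
1/(m + 1860*(-28*0)) = 1/(99476925471/459079 + 1860*(-28*0)) = 1/(99476925471/459079 + 1860*0) = 1/(99476925471/459079 + 0) = 1/(99476925471/459079) = 459079/99476925471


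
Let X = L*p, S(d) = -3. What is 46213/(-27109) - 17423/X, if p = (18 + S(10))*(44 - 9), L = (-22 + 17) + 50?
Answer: -223443176/91492875 ≈ -2.4422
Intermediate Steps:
L = 45 (L = -5 + 50 = 45)
p = 525 (p = (18 - 3)*(44 - 9) = 15*35 = 525)
X = 23625 (X = 45*525 = 23625)
46213/(-27109) - 17423/X = 46213/(-27109) - 17423/23625 = 46213*(-1/27109) - 17423*1/23625 = -46213/27109 - 2489/3375 = -223443176/91492875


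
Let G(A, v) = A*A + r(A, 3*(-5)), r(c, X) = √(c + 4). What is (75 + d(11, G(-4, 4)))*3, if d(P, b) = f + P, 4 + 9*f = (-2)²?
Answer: 258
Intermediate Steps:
r(c, X) = √(4 + c)
G(A, v) = A² + √(4 + A) (G(A, v) = A*A + √(4 + A) = A² + √(4 + A))
f = 0 (f = -4/9 + (⅑)*(-2)² = -4/9 + (⅑)*4 = -4/9 + 4/9 = 0)
d(P, b) = P (d(P, b) = 0 + P = P)
(75 + d(11, G(-4, 4)))*3 = (75 + 11)*3 = 86*3 = 258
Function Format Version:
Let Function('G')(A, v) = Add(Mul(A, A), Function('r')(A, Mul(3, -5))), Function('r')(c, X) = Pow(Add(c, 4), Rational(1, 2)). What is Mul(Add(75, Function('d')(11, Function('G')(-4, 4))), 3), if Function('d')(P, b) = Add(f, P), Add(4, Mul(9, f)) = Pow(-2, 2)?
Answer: 258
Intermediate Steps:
Function('r')(c, X) = Pow(Add(4, c), Rational(1, 2))
Function('G')(A, v) = Add(Pow(A, 2), Pow(Add(4, A), Rational(1, 2))) (Function('G')(A, v) = Add(Mul(A, A), Pow(Add(4, A), Rational(1, 2))) = Add(Pow(A, 2), Pow(Add(4, A), Rational(1, 2))))
f = 0 (f = Add(Rational(-4, 9), Mul(Rational(1, 9), Pow(-2, 2))) = Add(Rational(-4, 9), Mul(Rational(1, 9), 4)) = Add(Rational(-4, 9), Rational(4, 9)) = 0)
Function('d')(P, b) = P (Function('d')(P, b) = Add(0, P) = P)
Mul(Add(75, Function('d')(11, Function('G')(-4, 4))), 3) = Mul(Add(75, 11), 3) = Mul(86, 3) = 258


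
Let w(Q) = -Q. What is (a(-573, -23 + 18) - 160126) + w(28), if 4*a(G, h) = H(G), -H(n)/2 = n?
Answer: -319735/2 ≈ -1.5987e+5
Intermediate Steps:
H(n) = -2*n
a(G, h) = -G/2 (a(G, h) = (-2*G)/4 = -G/2)
(a(-573, -23 + 18) - 160126) + w(28) = (-1/2*(-573) - 160126) - 1*28 = (573/2 - 160126) - 28 = -319679/2 - 28 = -319735/2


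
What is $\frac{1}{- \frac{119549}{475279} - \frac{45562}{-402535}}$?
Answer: $- \frac{27330918895}{3781142131} \approx -7.2282$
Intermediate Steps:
$\frac{1}{- \frac{119549}{475279} - \frac{45562}{-402535}} = \frac{1}{\left(-119549\right) \frac{1}{475279} - - \frac{45562}{402535}} = \frac{1}{- \frac{119549}{475279} + \frac{45562}{402535}} = \frac{1}{- \frac{3781142131}{27330918895}} = - \frac{27330918895}{3781142131}$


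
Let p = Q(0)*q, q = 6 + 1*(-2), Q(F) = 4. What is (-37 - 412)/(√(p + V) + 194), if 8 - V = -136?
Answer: -43553/18738 + 449*√10/9369 ≈ -2.1728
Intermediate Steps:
V = 144 (V = 8 - 1*(-136) = 8 + 136 = 144)
q = 4 (q = 6 - 2 = 4)
p = 16 (p = 4*4 = 16)
(-37 - 412)/(√(p + V) + 194) = (-37 - 412)/(√(16 + 144) + 194) = -449/(√160 + 194) = -449/(4*√10 + 194) = -449/(194 + 4*√10)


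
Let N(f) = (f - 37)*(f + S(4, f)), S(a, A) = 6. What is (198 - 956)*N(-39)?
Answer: -1901064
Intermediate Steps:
N(f) = (-37 + f)*(6 + f) (N(f) = (f - 37)*(f + 6) = (-37 + f)*(6 + f))
(198 - 956)*N(-39) = (198 - 956)*(-222 + (-39)**2 - 31*(-39)) = -758*(-222 + 1521 + 1209) = -758*2508 = -1901064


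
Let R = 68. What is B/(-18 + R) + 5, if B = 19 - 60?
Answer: 209/50 ≈ 4.1800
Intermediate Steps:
B = -41
B/(-18 + R) + 5 = -41/(-18 + 68) + 5 = -41/50 + 5 = 209/50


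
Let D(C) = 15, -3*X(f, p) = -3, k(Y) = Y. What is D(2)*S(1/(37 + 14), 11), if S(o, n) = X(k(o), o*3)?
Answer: 15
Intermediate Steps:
X(f, p) = 1 (X(f, p) = -⅓*(-3) = 1)
S(o, n) = 1
D(2)*S(1/(37 + 14), 11) = 15*1 = 15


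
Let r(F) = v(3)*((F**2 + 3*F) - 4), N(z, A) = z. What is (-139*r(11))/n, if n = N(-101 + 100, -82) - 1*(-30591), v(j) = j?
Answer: -6255/3059 ≈ -2.0448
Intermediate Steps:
r(F) = -12 + 3*F**2 + 9*F (r(F) = 3*((F**2 + 3*F) - 4) = 3*(-4 + F**2 + 3*F) = -12 + 3*F**2 + 9*F)
n = 30590 (n = (-101 + 100) - 1*(-30591) = -1 + 30591 = 30590)
(-139*r(11))/n = -139*(-12 + 3*11**2 + 9*11)/30590 = -139*(-12 + 3*121 + 99)*(1/30590) = -139*(-12 + 363 + 99)*(1/30590) = -139*450*(1/30590) = -62550*1/30590 = -6255/3059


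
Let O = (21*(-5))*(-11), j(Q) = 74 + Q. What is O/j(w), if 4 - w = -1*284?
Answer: 1155/362 ≈ 3.1906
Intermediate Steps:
w = 288 (w = 4 - (-1)*284 = 4 - 1*(-284) = 4 + 284 = 288)
O = 1155 (O = -105*(-11) = 1155)
O/j(w) = 1155/(74 + 288) = 1155/362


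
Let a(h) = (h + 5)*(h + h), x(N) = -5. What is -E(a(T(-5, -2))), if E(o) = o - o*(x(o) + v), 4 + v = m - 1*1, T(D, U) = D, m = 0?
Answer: 0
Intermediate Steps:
v = -5 (v = -4 + (0 - 1*1) = -4 + (0 - 1) = -4 - 1 = -5)
a(h) = 2*h*(5 + h) (a(h) = (5 + h)*(2*h) = 2*h*(5 + h))
E(o) = 11*o (E(o) = o - o*(-5 - 5) = o - o*(-10) = o - (-10)*o = o + 10*o = 11*o)
-E(a(T(-5, -2))) = -11*2*(-5)*(5 - 5) = -11*2*(-5)*0 = -11*0 = -1*0 = 0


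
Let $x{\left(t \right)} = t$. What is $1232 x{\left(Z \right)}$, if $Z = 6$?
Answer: $7392$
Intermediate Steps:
$1232 x{\left(Z \right)} = 1232 \cdot 6 = 7392$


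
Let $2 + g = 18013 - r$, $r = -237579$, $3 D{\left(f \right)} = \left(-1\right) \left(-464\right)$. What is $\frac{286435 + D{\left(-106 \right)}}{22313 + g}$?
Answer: $\frac{859769}{833709} \approx 1.0313$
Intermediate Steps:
$D{\left(f \right)} = \frac{464}{3}$ ($D{\left(f \right)} = \frac{\left(-1\right) \left(-464\right)}{3} = \frac{1}{3} \cdot 464 = \frac{464}{3}$)
$g = 255590$ ($g = -2 + \left(18013 - -237579\right) = -2 + \left(18013 + 237579\right) = -2 + 255592 = 255590$)
$\frac{286435 + D{\left(-106 \right)}}{22313 + g} = \frac{286435 + \frac{464}{3}}{22313 + 255590} = \frac{859769}{3 \cdot 277903} = \frac{859769}{3} \cdot \frac{1}{277903} = \frac{859769}{833709}$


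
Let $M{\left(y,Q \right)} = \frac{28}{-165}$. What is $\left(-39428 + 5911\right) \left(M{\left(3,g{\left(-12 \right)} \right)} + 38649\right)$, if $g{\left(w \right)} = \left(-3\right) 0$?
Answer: $- \frac{19430892679}{15} \approx -1.2954 \cdot 10^{9}$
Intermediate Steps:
$g{\left(w \right)} = 0$
$M{\left(y,Q \right)} = - \frac{28}{165}$ ($M{\left(y,Q \right)} = 28 \left(- \frac{1}{165}\right) = - \frac{28}{165}$)
$\left(-39428 + 5911\right) \left(M{\left(3,g{\left(-12 \right)} \right)} + 38649\right) = \left(-39428 + 5911\right) \left(- \frac{28}{165} + 38649\right) = \left(-33517\right) \frac{6377057}{165} = - \frac{19430892679}{15}$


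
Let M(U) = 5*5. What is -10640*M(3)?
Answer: -266000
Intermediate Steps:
M(U) = 25
-10640*M(3) = -10640*25 = -266000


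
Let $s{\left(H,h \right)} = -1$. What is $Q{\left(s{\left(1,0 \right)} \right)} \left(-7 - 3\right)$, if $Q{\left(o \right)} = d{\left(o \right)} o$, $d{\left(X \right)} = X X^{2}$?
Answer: $-10$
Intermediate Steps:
$d{\left(X \right)} = X^{3}$
$Q{\left(o \right)} = o^{4}$ ($Q{\left(o \right)} = o^{3} o = o^{4}$)
$Q{\left(s{\left(1,0 \right)} \right)} \left(-7 - 3\right) = \left(-1\right)^{4} \left(-7 - 3\right) = 1 \left(-7 - 3\right) = 1 \left(-10\right) = -10$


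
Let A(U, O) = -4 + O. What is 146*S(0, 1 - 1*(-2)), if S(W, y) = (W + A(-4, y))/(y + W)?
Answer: -146/3 ≈ -48.667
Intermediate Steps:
S(W, y) = (-4 + W + y)/(W + y) (S(W, y) = (W + (-4 + y))/(y + W) = (-4 + W + y)/(W + y))
146*S(0, 1 - 1*(-2)) = 146*((-4 + 0 + (1 - 1*(-2)))/(0 + (1 - 1*(-2)))) = 146*((-4 + 0 + (1 + 2))/(0 + (1 + 2))) = 146*((-4 + 0 + 3)/(0 + 3)) = 146*(-1/3) = 146*((⅓)*(-1)) = 146*(-⅓) = -146/3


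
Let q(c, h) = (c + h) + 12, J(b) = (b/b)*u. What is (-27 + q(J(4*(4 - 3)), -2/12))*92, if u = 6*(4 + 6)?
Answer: 12374/3 ≈ 4124.7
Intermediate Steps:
u = 60 (u = 6*10 = 60)
J(b) = 60 (J(b) = (b/b)*60 = 1*60 = 60)
q(c, h) = 12 + c + h
(-27 + q(J(4*(4 - 3)), -2/12))*92 = (-27 + (12 + 60 - 2/12))*92 = (-27 + (12 + 60 - 2*1/12))*92 = (-27 + (12 + 60 - ⅙))*92 = (-27 + 431/6)*92 = (269/6)*92 = 12374/3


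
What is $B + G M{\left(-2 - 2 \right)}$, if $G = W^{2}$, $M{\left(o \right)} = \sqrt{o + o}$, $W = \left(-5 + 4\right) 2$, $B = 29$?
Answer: $29 + 8 i \sqrt{2} \approx 29.0 + 11.314 i$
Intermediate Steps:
$W = -2$ ($W = \left(-1\right) 2 = -2$)
$M{\left(o \right)} = \sqrt{2} \sqrt{o}$ ($M{\left(o \right)} = \sqrt{2 o} = \sqrt{2} \sqrt{o}$)
$G = 4$ ($G = \left(-2\right)^{2} = 4$)
$B + G M{\left(-2 - 2 \right)} = 29 + 4 \sqrt{2} \sqrt{-2 - 2} = 29 + 4 \sqrt{2} \sqrt{-4} = 29 + 4 \sqrt{2} \cdot 2 i = 29 + 4 \cdot 2 i \sqrt{2} = 29 + 8 i \sqrt{2}$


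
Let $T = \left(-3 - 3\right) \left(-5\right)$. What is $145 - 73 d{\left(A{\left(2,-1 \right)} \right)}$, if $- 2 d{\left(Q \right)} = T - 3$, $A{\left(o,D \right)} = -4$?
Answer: $\frac{2261}{2} \approx 1130.5$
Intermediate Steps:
$T = 30$ ($T = \left(-6\right) \left(-5\right) = 30$)
$d{\left(Q \right)} = - \frac{27}{2}$ ($d{\left(Q \right)} = - \frac{30 - 3}{2} = \left(- \frac{1}{2}\right) 27 = - \frac{27}{2}$)
$145 - 73 d{\left(A{\left(2,-1 \right)} \right)} = 145 - - \frac{1971}{2} = 145 + \frac{1971}{2} = \frac{2261}{2}$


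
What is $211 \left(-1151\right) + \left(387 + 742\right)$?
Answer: $-241732$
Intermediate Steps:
$211 \left(-1151\right) + \left(387 + 742\right) = -242861 + 1129 = -241732$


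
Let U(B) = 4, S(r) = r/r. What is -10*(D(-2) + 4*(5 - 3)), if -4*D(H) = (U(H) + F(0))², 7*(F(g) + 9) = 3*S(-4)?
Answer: -1360/49 ≈ -27.755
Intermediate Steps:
S(r) = 1
F(g) = -60/7 (F(g) = -9 + (3*1)/7 = -9 + (⅐)*3 = -9 + 3/7 = -60/7)
D(H) = -256/49 (D(H) = -(4 - 60/7)²/4 = -(-32/7)²/4 = -¼*1024/49 = -256/49)
-10*(D(-2) + 4*(5 - 3)) = -10*(-256/49 + 4*(5 - 3)) = -10*(-256/49 + 4*2) = -10*(-256/49 + 8) = -10*136/49 = -1360/49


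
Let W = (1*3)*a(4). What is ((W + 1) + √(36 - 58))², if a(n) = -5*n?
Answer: (59 - I*√22)² ≈ 3459.0 - 553.47*I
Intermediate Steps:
W = -60 (W = (1*3)*(-5*4) = 3*(-20) = -60)
((W + 1) + √(36 - 58))² = ((-60 + 1) + √(36 - 58))² = (-59 + √(-22))² = (-59 + I*√22)²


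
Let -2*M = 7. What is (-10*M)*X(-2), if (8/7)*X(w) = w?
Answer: -245/4 ≈ -61.250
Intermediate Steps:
M = -7/2 (M = -1/2*7 = -7/2 ≈ -3.5000)
X(w) = 7*w/8
(-10*M)*X(-2) = (-10*(-7/2))*((7/8)*(-2)) = 35*(-7/4) = -245/4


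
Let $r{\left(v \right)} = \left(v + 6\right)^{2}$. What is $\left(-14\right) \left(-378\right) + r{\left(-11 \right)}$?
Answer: $5317$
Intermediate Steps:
$r{\left(v \right)} = \left(6 + v\right)^{2}$
$\left(-14\right) \left(-378\right) + r{\left(-11 \right)} = \left(-14\right) \left(-378\right) + \left(6 - 11\right)^{2} = 5292 + \left(-5\right)^{2} = 5292 + 25 = 5317$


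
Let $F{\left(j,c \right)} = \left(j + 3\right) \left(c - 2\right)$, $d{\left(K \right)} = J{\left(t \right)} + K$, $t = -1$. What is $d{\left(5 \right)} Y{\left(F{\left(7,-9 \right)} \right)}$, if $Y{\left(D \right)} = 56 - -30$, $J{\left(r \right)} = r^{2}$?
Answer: $516$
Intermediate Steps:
$d{\left(K \right)} = 1 + K$ ($d{\left(K \right)} = \left(-1\right)^{2} + K = 1 + K$)
$F{\left(j,c \right)} = \left(-2 + c\right) \left(3 + j\right)$ ($F{\left(j,c \right)} = \left(3 + j\right) \left(-2 + c\right) = \left(-2 + c\right) \left(3 + j\right)$)
$Y{\left(D \right)} = 86$ ($Y{\left(D \right)} = 56 + 30 = 86$)
$d{\left(5 \right)} Y{\left(F{\left(7,-9 \right)} \right)} = \left(1 + 5\right) 86 = 6 \cdot 86 = 516$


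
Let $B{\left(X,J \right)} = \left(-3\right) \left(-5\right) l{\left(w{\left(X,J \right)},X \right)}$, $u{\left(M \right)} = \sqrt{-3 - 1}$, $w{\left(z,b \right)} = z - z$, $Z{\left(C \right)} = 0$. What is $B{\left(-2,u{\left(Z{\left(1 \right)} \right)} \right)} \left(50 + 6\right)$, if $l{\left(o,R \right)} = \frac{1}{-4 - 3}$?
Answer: $-120$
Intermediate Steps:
$w{\left(z,b \right)} = 0$
$l{\left(o,R \right)} = - \frac{1}{7}$ ($l{\left(o,R \right)} = \frac{1}{-7} = - \frac{1}{7}$)
$u{\left(M \right)} = 2 i$ ($u{\left(M \right)} = \sqrt{-4} = 2 i$)
$B{\left(X,J \right)} = - \frac{15}{7}$ ($B{\left(X,J \right)} = \left(-3\right) \left(-5\right) \left(- \frac{1}{7}\right) = 15 \left(- \frac{1}{7}\right) = - \frac{15}{7}$)
$B{\left(-2,u{\left(Z{\left(1 \right)} \right)} \right)} \left(50 + 6\right) = - \frac{15 \left(50 + 6\right)}{7} = \left(- \frac{15}{7}\right) 56 = -120$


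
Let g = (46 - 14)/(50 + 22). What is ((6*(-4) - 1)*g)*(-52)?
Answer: 5200/9 ≈ 577.78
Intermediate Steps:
g = 4/9 (g = 32/72 = 32*(1/72) = 4/9 ≈ 0.44444)
((6*(-4) - 1)*g)*(-52) = ((6*(-4) - 1)*(4/9))*(-52) = ((-24 - 1)*(4/9))*(-52) = -25*4/9*(-52) = -100/9*(-52) = 5200/9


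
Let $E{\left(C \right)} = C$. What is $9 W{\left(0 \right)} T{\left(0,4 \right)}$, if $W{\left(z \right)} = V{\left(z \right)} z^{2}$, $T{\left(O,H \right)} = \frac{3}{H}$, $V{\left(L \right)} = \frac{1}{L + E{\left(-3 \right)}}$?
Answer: $0$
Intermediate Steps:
$V{\left(L \right)} = \frac{1}{-3 + L}$ ($V{\left(L \right)} = \frac{1}{L - 3} = \frac{1}{-3 + L}$)
$W{\left(z \right)} = \frac{z^{2}}{-3 + z}$
$9 W{\left(0 \right)} T{\left(0,4 \right)} = 9 \frac{0^{2}}{-3 + 0} \cdot \frac{3}{4} = 9 \frac{0}{-3} \cdot 3 \cdot \frac{1}{4} = 9 \cdot 0 \left(- \frac{1}{3}\right) \frac{3}{4} = 9 \cdot 0 \cdot \frac{3}{4} = 0 \cdot \frac{3}{4} = 0$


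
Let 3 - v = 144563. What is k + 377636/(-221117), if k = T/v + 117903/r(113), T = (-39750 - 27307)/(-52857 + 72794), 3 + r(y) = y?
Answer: 577057443141976947/539236665819280 ≈ 1070.1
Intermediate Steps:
v = -144560 (v = 3 - 1*144563 = 3 - 144563 = -144560)
r(y) = -3 + y
T = -67057/19937 ≈ -3.3634
k = 33980738534243/31703019920 (k = -67057/19937/(-144560) + 117903/(-3 + 113) = -67057/19937*(-1/144560) + 117903/110 = 67057/2882092720 + 117903*(1/110) = 67057/2882092720 + 117903/110 = 33980738534243/31703019920 ≈ 1071.8)
k + 377636/(-221117) = 33980738534243/31703019920 + 377636/(-221117) = 33980738534243/31703019920 + 377636*(-1/221117) = 33980738534243/31703019920 - 377636/221117 = 577057443141976947/539236665819280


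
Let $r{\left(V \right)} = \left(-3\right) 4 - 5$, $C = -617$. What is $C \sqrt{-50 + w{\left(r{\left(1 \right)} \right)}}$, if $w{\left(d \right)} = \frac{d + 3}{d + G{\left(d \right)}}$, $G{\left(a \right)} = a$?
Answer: $- \frac{617 i \sqrt{14331}}{17} \approx - 4344.8 i$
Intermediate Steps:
$r{\left(V \right)} = -17$ ($r{\left(V \right)} = -12 - 5 = -17$)
$w{\left(d \right)} = \frac{3 + d}{2 d}$ ($w{\left(d \right)} = \frac{d + 3}{d + d} = \frac{3 + d}{2 d}$)
$C \sqrt{-50 + w{\left(r{\left(1 \right)} \right)}} = - 617 \sqrt{-50 + \frac{3 - 17}{2 \left(-17\right)}} = - 617 \sqrt{-50 + \frac{1}{2} \left(- \frac{1}{17}\right) \left(-14\right)} = - 617 \sqrt{-50 + \frac{7}{17}} = - 617 \sqrt{- \frac{843}{17}} = - 617 \frac{i \sqrt{14331}}{17} = - \frac{617 i \sqrt{14331}}{17}$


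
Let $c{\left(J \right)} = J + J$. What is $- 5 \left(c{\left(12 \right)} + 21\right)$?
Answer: $-225$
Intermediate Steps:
$c{\left(J \right)} = 2 J$
$- 5 \left(c{\left(12 \right)} + 21\right) = - 5 \left(2 \cdot 12 + 21\right) = - 5 \left(24 + 21\right) = \left(-5\right) 45 = -225$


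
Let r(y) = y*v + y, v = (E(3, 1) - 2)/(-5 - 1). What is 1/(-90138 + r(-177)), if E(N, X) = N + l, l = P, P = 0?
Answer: -2/180571 ≈ -1.1076e-5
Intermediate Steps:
l = 0
E(N, X) = N (E(N, X) = N + 0 = N)
v = -1/6 (v = (3 - 2)/(-5 - 1) = 1/(-6) = 1*(-1/6) = -1/6 ≈ -0.16667)
r(y) = 5*y/6 (r(y) = y*(-1/6) + y = -y/6 + y = 5*y/6)
1/(-90138 + r(-177)) = 1/(-90138 + (5/6)*(-177)) = 1/(-90138 - 295/2) = 1/(-180571/2) = -2/180571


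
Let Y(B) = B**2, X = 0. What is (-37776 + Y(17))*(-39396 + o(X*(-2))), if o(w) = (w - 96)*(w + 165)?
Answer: 2070631932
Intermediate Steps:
o(w) = (-96 + w)*(165 + w)
(-37776 + Y(17))*(-39396 + o(X*(-2))) = (-37776 + 17**2)*(-39396 + (-15840 + (0*(-2))**2 + 69*(0*(-2)))) = (-37776 + 289)*(-39396 + (-15840 + 0**2 + 69*0)) = -37487*(-39396 + (-15840 + 0 + 0)) = -37487*(-39396 - 15840) = -37487*(-55236) = 2070631932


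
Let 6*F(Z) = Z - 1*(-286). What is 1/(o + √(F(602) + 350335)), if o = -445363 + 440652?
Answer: -673/3120434 - √350483/21843038 ≈ -0.00024278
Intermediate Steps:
o = -4711
F(Z) = 143/3 + Z/6 (F(Z) = (Z - 1*(-286))/6 = (Z + 286)/6 = (286 + Z)/6 = 143/3 + Z/6)
1/(o + √(F(602) + 350335)) = 1/(-4711 + √((143/3 + (⅙)*602) + 350335)) = 1/(-4711 + √((143/3 + 301/3) + 350335)) = 1/(-4711 + √(148 + 350335)) = 1/(-4711 + √350483)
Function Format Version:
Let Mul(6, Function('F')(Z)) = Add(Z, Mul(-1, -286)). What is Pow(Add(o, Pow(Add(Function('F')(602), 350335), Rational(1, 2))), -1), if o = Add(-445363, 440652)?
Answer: Add(Rational(-673, 3120434), Mul(Rational(-1, 21843038), Pow(350483, Rational(1, 2)))) ≈ -0.00024278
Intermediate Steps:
o = -4711
Function('F')(Z) = Add(Rational(143, 3), Mul(Rational(1, 6), Z)) (Function('F')(Z) = Mul(Rational(1, 6), Add(Z, Mul(-1, -286))) = Mul(Rational(1, 6), Add(Z, 286)) = Mul(Rational(1, 6), Add(286, Z)) = Add(Rational(143, 3), Mul(Rational(1, 6), Z)))
Pow(Add(o, Pow(Add(Function('F')(602), 350335), Rational(1, 2))), -1) = Pow(Add(-4711, Pow(Add(Add(Rational(143, 3), Mul(Rational(1, 6), 602)), 350335), Rational(1, 2))), -1) = Pow(Add(-4711, Pow(Add(Add(Rational(143, 3), Rational(301, 3)), 350335), Rational(1, 2))), -1) = Pow(Add(-4711, Pow(Add(148, 350335), Rational(1, 2))), -1) = Pow(Add(-4711, Pow(350483, Rational(1, 2))), -1)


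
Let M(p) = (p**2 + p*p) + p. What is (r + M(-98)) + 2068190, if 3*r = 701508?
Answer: 2321136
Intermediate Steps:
M(p) = p + 2*p**2 (M(p) = (p**2 + p**2) + p = 2*p**2 + p = p + 2*p**2)
r = 233836 (r = (1/3)*701508 = 233836)
(r + M(-98)) + 2068190 = (233836 - 98*(1 + 2*(-98))) + 2068190 = (233836 - 98*(1 - 196)) + 2068190 = (233836 - 98*(-195)) + 2068190 = (233836 + 19110) + 2068190 = 252946 + 2068190 = 2321136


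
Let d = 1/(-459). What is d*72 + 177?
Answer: 9019/51 ≈ 176.84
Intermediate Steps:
d = -1/459 ≈ -0.0021787
d*72 + 177 = -1/459*72 + 177 = -8/51 + 177 = 9019/51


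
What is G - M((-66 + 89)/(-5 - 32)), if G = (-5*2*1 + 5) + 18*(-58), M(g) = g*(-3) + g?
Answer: -38859/37 ≈ -1050.2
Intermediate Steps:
M(g) = -2*g (M(g) = -3*g + g = -2*g)
G = -1049 (G = (-10*1 + 5) - 1044 = (-10 + 5) - 1044 = -5 - 1044 = -1049)
G - M((-66 + 89)/(-5 - 32)) = -1049 - (-2)*(-66 + 89)/(-5 - 32) = -1049 - (-2)*23/(-37) = -1049 - (-2)*23*(-1/37) = -1049 - (-2)*(-23)/37 = -1049 - 1*46/37 = -1049 - 46/37 = -38859/37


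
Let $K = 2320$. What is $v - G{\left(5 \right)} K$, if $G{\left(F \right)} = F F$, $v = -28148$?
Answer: $-86148$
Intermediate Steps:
$G{\left(F \right)} = F^{2}$
$v - G{\left(5 \right)} K = -28148 - 5^{2} \cdot 2320 = -28148 - 25 \cdot 2320 = -28148 - 58000 = -86148$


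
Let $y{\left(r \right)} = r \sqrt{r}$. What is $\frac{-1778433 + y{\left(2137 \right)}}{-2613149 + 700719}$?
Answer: $\frac{37839}{40690} - \frac{2137 \sqrt{2137}}{1912430} \approx 0.87828$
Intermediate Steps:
$y{\left(r \right)} = r^{\frac{3}{2}}$
$\frac{-1778433 + y{\left(2137 \right)}}{-2613149 + 700719} = \frac{-1778433 + 2137^{\frac{3}{2}}}{-2613149 + 700719} = \frac{-1778433 + 2137 \sqrt{2137}}{-1912430} = \left(-1778433 + 2137 \sqrt{2137}\right) \left(- \frac{1}{1912430}\right) = \frac{37839}{40690} - \frac{2137 \sqrt{2137}}{1912430}$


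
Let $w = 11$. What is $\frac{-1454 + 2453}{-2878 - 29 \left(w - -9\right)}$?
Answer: $- \frac{999}{3458} \approx -0.2889$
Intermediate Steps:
$\frac{-1454 + 2453}{-2878 - 29 \left(w - -9\right)} = \frac{-1454 + 2453}{-2878 - 29 \left(11 - -9\right)} = \frac{999}{-2878 - 29 \left(11 + 9\right)} = \frac{999}{-2878 - 580} = \frac{999}{-3458} = 999 \left(- \frac{1}{3458}\right) = - \frac{999}{3458}$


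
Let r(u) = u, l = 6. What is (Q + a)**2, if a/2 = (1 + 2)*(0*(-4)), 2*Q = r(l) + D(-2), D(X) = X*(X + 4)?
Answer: 1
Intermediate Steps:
D(X) = X*(4 + X)
Q = 1 (Q = (6 - 2*(4 - 2))/2 = (6 - 2*2)/2 = (6 - 4)/2 = (1/2)*2 = 1)
a = 0 (a = 2*((1 + 2)*(0*(-4))) = 2*(3*0) = 2*0 = 0)
(Q + a)**2 = (1 + 0)**2 = 1**2 = 1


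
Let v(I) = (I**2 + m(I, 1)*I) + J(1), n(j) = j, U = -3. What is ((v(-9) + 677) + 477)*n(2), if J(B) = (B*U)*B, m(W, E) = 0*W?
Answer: 2464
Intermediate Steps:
m(W, E) = 0
J(B) = -3*B**2 (J(B) = (B*(-3))*B = (-3*B)*B = -3*B**2)
v(I) = -3 + I**2 (v(I) = (I**2 + 0*I) - 3*1**2 = (I**2 + 0) - 3*1 = I**2 - 3 = -3 + I**2)
((v(-9) + 677) + 477)*n(2) = (((-3 + (-9)**2) + 677) + 477)*2 = (((-3 + 81) + 677) + 477)*2 = ((78 + 677) + 477)*2 = (755 + 477)*2 = 1232*2 = 2464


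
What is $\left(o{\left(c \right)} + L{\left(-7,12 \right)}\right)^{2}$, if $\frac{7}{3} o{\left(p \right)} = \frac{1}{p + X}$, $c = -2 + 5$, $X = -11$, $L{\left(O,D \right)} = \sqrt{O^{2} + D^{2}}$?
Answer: $\frac{605257}{3136} - \frac{3 \sqrt{193}}{28} \approx 191.51$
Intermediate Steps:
$L{\left(O,D \right)} = \sqrt{D^{2} + O^{2}}$
$c = 3$
$o{\left(p \right)} = \frac{3}{7 \left(-11 + p\right)}$ ($o{\left(p \right)} = \frac{3}{7 \left(p - 11\right)} = \frac{3}{7 \left(-11 + p\right)}$)
$\left(o{\left(c \right)} + L{\left(-7,12 \right)}\right)^{2} = \left(\frac{3}{7 \left(-11 + 3\right)} + \sqrt{12^{2} + \left(-7\right)^{2}}\right)^{2} = \left(\frac{3}{7 \left(-8\right)} + \sqrt{144 + 49}\right)^{2} = \left(\frac{3}{7} \left(- \frac{1}{8}\right) + \sqrt{193}\right)^{2} = \left(- \frac{3}{56} + \sqrt{193}\right)^{2}$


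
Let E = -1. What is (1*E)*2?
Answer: -2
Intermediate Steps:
(1*E)*2 = (1*(-1))*2 = -1*2 = -2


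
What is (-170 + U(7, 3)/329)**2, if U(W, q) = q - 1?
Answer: 3127941184/108241 ≈ 28898.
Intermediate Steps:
U(W, q) = -1 + q
(-170 + U(7, 3)/329)**2 = (-170 + (-1 + 3)/329)**2 = (-170 + 2*(1/329))**2 = (-170 + 2/329)**2 = (-55928/329)**2 = 3127941184/108241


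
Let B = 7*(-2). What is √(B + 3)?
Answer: I*√11 ≈ 3.3166*I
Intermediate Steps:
B = -14
√(B + 3) = √(-14 + 3) = √(-11) = I*√11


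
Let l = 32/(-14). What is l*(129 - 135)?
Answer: 96/7 ≈ 13.714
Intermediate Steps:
l = -16/7 (l = 32*(-1/14) = -16/7 ≈ -2.2857)
l*(129 - 135) = -16*(129 - 135)/7 = -16/7*(-6) = 96/7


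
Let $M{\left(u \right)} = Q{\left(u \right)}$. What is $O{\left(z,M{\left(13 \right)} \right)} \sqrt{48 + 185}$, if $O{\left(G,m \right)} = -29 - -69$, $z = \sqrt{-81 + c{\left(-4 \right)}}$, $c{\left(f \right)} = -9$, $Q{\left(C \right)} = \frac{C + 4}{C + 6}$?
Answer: $40 \sqrt{233} \approx 610.57$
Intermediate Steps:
$Q{\left(C \right)} = \frac{4 + C}{6 + C}$
$M{\left(u \right)} = \frac{4 + u}{6 + u}$
$z = 3 i \sqrt{10}$ ($z = \sqrt{-81 - 9} = \sqrt{-90} = 3 i \sqrt{10} \approx 9.4868 i$)
$O{\left(G,m \right)} = 40$ ($O{\left(G,m \right)} = -29 + 69 = 40$)
$O{\left(z,M{\left(13 \right)} \right)} \sqrt{48 + 185} = 40 \sqrt{48 + 185} = 40 \sqrt{233}$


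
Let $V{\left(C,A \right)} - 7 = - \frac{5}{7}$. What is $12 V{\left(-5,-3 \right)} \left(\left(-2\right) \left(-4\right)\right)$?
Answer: $\frac{4224}{7} \approx 603.43$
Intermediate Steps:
$V{\left(C,A \right)} = \frac{44}{7}$ ($V{\left(C,A \right)} = 7 - \frac{5}{7} = \frac{44}{7}$)
$12 V{\left(-5,-3 \right)} \left(\left(-2\right) \left(-4\right)\right) = 12 \cdot \frac{44}{7} \left(\left(-2\right) \left(-4\right)\right) = \frac{528}{7} \cdot 8 = \frac{4224}{7}$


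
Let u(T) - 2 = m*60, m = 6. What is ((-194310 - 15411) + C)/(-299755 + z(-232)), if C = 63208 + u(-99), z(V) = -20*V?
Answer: 146151/295115 ≈ 0.49523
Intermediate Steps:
u(T) = 362 (u(T) = 2 + 6*60 = 2 + 360 = 362)
C = 63570 (C = 63208 + 362 = 63570)
((-194310 - 15411) + C)/(-299755 + z(-232)) = ((-194310 - 15411) + 63570)/(-299755 - 20*(-232)) = (-209721 + 63570)/(-299755 + 4640) = -146151/(-295115) = -146151*(-1/295115) = 146151/295115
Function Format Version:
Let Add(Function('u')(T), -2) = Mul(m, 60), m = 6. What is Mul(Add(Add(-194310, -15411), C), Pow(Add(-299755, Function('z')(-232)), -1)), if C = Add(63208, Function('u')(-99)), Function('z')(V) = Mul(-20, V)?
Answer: Rational(146151, 295115) ≈ 0.49523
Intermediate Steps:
Function('u')(T) = 362 (Function('u')(T) = Add(2, Mul(6, 60)) = Add(2, 360) = 362)
C = 63570 (C = Add(63208, 362) = 63570)
Mul(Add(Add(-194310, -15411), C), Pow(Add(-299755, Function('z')(-232)), -1)) = Mul(Add(Add(-194310, -15411), 63570), Pow(Add(-299755, Mul(-20, -232)), -1)) = Mul(Add(-209721, 63570), Pow(Add(-299755, 4640), -1)) = Mul(-146151, Pow(-295115, -1)) = Mul(-146151, Rational(-1, 295115)) = Rational(146151, 295115)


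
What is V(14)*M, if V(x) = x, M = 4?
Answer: 56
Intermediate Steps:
V(14)*M = 14*4 = 56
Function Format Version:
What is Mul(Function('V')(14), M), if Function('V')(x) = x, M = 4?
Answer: 56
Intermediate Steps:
Mul(Function('V')(14), M) = Mul(14, 4) = 56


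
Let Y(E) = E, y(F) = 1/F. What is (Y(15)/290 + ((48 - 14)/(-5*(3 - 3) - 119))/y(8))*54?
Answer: -24489/203 ≈ -120.64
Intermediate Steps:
(Y(15)/290 + ((48 - 14)/(-5*(3 - 3) - 119))/y(8))*54 = (15/290 + ((48 - 14)/(-5*(3 - 3) - 119))/(1/8))*54 = (15*(1/290) + (34/(-5*0 - 119))/(⅛))*54 = (3/58 + (34/(0 - 119))*8)*54 = (3/58 + (34/(-119))*8)*54 = (3/58 + (34*(-1/119))*8)*54 = (3/58 - 2/7*8)*54 = (3/58 - 16/7)*54 = -907/406*54 = -24489/203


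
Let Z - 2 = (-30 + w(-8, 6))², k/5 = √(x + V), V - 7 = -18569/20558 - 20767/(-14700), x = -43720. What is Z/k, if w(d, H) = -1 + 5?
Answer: -9492*I*√203678821191122709/6605014145057 ≈ -0.64857*I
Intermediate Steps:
V = 1134690943/151101300 (V = 7 + (-18569/20558 - 20767/(-14700)) = 7 + (-18569*1/20558 - 20767*(-1/14700)) = 7 + (-18569/20558 + 20767/14700) = 7 + 76981843/151101300 = 1134690943/151101300 ≈ 7.5095)
w(d, H) = 4
k = I*√203678821191122709/431718 (k = 5*√(-43720 + 1134690943/151101300) = 5*√(-6605014145057/151101300) = 5*(I*√203678821191122709/2158590) = I*√203678821191122709/431718 ≈ 1045.4*I)
Z = 678 (Z = 2 + (-30 + 4)² = 2 + (-26)² = 2 + 676 = 678)
Z/k = 678/((I*√203678821191122709/431718)) = 678*(-14*I*√203678821191122709/6605014145057) = -9492*I*√203678821191122709/6605014145057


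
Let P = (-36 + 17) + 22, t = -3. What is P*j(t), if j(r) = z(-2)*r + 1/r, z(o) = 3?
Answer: -28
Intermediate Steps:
P = 3 (P = -19 + 22 = 3)
j(r) = 1/r + 3*r (j(r) = 3*r + 1/r = 1/r + 3*r)
P*j(t) = 3*(1/(-3) + 3*(-3)) = 3*(-⅓ - 9) = 3*(-28/3) = -28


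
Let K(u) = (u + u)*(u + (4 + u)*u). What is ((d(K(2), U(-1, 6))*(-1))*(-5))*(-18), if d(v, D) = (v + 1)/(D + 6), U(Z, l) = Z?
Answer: -1026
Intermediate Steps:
K(u) = 2*u*(u + u*(4 + u)) (K(u) = (2*u)*(u + u*(4 + u)) = 2*u*(u + u*(4 + u)))
d(v, D) = (1 + v)/(6 + D)
((d(K(2), U(-1, 6))*(-1))*(-5))*(-18) = ((((1 + 2*2²*(5 + 2))/(6 - 1))*(-1))*(-5))*(-18) = ((((1 + 2*4*7)/5)*(-1))*(-5))*(-18) = ((((1 + 56)/5)*(-1))*(-5))*(-18) = ((((⅕)*57)*(-1))*(-5))*(-18) = (((57/5)*(-1))*(-5))*(-18) = -57/5*(-5)*(-18) = 57*(-18) = -1026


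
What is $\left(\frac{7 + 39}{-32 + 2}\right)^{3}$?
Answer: $- \frac{12167}{3375} \approx -3.605$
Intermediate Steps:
$\left(\frac{7 + 39}{-32 + 2}\right)^{3} = \left(\frac{46}{-30}\right)^{3} = \left(46 \left(- \frac{1}{30}\right)\right)^{3} = \left(- \frac{23}{15}\right)^{3} = - \frac{12167}{3375}$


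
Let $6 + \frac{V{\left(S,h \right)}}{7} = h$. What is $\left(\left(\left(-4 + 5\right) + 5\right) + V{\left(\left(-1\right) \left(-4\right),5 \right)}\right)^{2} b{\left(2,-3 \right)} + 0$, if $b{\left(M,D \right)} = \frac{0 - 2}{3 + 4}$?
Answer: $- \frac{2}{7} \approx -0.28571$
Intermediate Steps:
$b{\left(M,D \right)} = - \frac{2}{7}$
$V{\left(S,h \right)} = -42 + 7 h$
$\left(\left(\left(-4 + 5\right) + 5\right) + V{\left(\left(-1\right) \left(-4\right),5 \right)}\right)^{2} b{\left(2,-3 \right)} + 0 = \left(\left(\left(-4 + 5\right) + 5\right) + \left(-42 + 7 \cdot 5\right)\right)^{2} \left(- \frac{2}{7}\right) + 0 = \left(\left(1 + 5\right) + \left(-42 + 35\right)\right)^{2} \left(- \frac{2}{7}\right) + 0 = \left(6 - 7\right)^{2} \left(- \frac{2}{7}\right) + 0 = \left(-1\right)^{2} \left(- \frac{2}{7}\right) + 0 = 1 \left(- \frac{2}{7}\right) + 0 = - \frac{2}{7} + 0 = - \frac{2}{7}$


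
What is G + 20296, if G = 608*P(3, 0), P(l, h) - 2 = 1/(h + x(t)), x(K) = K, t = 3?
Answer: 65144/3 ≈ 21715.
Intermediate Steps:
P(l, h) = 2 + 1/(3 + h) (P(l, h) = 2 + 1/(h + 3) = 2 + 1/(3 + h))
G = 4256/3 (G = 608*((7 + 2*0)/(3 + 0)) = 608*((7 + 0)/3) = 608*((⅓)*7) = 608*(7/3) = 4256/3 ≈ 1418.7)
G + 20296 = 4256/3 + 20296 = 65144/3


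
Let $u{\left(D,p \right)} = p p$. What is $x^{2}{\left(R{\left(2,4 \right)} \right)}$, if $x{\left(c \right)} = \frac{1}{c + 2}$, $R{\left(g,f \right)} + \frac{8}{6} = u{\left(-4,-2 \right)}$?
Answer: $\frac{9}{196} \approx 0.045918$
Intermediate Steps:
$u{\left(D,p \right)} = p^{2}$
$R{\left(g,f \right)} = \frac{8}{3}$ ($R{\left(g,f \right)} = - \frac{4}{3} + \left(-2\right)^{2} = - \frac{4}{3} + 4 = \frac{8}{3}$)
$x{\left(c \right)} = \frac{1}{2 + c}$
$x^{2}{\left(R{\left(2,4 \right)} \right)} = \left(\frac{1}{2 + \frac{8}{3}}\right)^{2} = \left(\frac{1}{\frac{14}{3}}\right)^{2} = \left(\frac{3}{14}\right)^{2} = \frac{9}{196}$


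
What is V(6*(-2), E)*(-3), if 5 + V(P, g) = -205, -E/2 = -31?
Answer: 630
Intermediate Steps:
E = 62 (E = -2*(-31) = 62)
V(P, g) = -210 (V(P, g) = -5 - 205 = -210)
V(6*(-2), E)*(-3) = -210*(-3) = 630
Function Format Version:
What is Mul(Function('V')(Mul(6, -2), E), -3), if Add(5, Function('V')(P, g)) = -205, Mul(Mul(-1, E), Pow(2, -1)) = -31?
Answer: 630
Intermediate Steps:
E = 62 (E = Mul(-2, -31) = 62)
Function('V')(P, g) = -210 (Function('V')(P, g) = Add(-5, -205) = -210)
Mul(Function('V')(Mul(6, -2), E), -3) = Mul(-210, -3) = 630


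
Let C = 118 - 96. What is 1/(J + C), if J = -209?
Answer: -1/187 ≈ -0.0053476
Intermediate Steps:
C = 22
1/(J + C) = 1/(-209 + 22) = 1/(-187) = -1/187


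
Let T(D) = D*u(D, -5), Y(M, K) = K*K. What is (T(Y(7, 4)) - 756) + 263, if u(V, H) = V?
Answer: -237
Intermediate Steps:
Y(M, K) = K**2
T(D) = D**2 (T(D) = D*D = D**2)
(T(Y(7, 4)) - 756) + 263 = ((4**2)**2 - 756) + 263 = (16**2 - 756) + 263 = (256 - 756) + 263 = -500 + 263 = -237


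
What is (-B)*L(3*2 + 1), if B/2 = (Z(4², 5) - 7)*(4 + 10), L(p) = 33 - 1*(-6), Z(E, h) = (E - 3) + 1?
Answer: -7644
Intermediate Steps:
Z(E, h) = -2 + E (Z(E, h) = (-3 + E) + 1 = -2 + E)
L(p) = 39 (L(p) = 33 + 6 = 39)
B = 196 (B = 2*(((-2 + 4²) - 7)*(4 + 10)) = 2*(((-2 + 16) - 7)*14) = 2*((14 - 7)*14) = 2*(7*14) = 2*98 = 196)
(-B)*L(3*2 + 1) = -1*196*39 = -196*39 = -7644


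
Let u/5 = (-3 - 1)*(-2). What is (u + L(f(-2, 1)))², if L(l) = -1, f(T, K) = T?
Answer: 1521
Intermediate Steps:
u = 40 (u = 5*((-3 - 1)*(-2)) = 5*(-4*(-2)) = 5*8 = 40)
(u + L(f(-2, 1)))² = (40 - 1)² = 39² = 1521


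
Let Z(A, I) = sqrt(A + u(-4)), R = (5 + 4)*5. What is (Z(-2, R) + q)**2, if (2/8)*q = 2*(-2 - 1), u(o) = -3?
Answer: (24 - I*sqrt(5))**2 ≈ 571.0 - 107.33*I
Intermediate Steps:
q = -24 (q = 4*(2*(-2 - 1)) = 4*(2*(-3)) = 4*(-6) = -24)
R = 45 (R = 9*5 = 45)
Z(A, I) = sqrt(-3 + A) (Z(A, I) = sqrt(A - 3) = sqrt(-3 + A))
(Z(-2, R) + q)**2 = (sqrt(-3 - 2) - 24)**2 = (sqrt(-5) - 24)**2 = (I*sqrt(5) - 24)**2 = (-24 + I*sqrt(5))**2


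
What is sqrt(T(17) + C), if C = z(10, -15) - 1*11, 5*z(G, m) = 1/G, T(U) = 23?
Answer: sqrt(1202)/10 ≈ 3.4670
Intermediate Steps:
z(G, m) = 1/(5*G)
C = -549/50 (C = (1/5)/10 - 1*11 = (1/5)*(1/10) - 11 = 1/50 - 11 = -549/50 ≈ -10.980)
sqrt(T(17) + C) = sqrt(23 - 549/50) = sqrt(601/50) = sqrt(1202)/10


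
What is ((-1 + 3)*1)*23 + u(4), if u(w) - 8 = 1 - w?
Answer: 51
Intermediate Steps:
u(w) = 9 - w (u(w) = 8 + (1 - w) = 9 - w)
((-1 + 3)*1)*23 + u(4) = ((-1 + 3)*1)*23 + (9 - 1*4) = (2*1)*23 + (9 - 4) = 2*23 + 5 = 46 + 5 = 51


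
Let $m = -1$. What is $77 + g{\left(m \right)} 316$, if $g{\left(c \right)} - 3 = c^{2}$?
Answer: $1341$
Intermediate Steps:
$g{\left(c \right)} = 3 + c^{2}$
$77 + g{\left(m \right)} 316 = 77 + \left(3 + \left(-1\right)^{2}\right) 316 = 77 + \left(3 + 1\right) 316 = 77 + 4 \cdot 316 = 77 + 1264 = 1341$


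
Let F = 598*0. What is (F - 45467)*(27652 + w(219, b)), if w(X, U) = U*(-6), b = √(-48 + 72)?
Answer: -1257253484 + 545604*√6 ≈ -1.2559e+9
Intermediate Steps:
b = 2*√6 (b = √24 = 2*√6 ≈ 4.8990)
F = 0
w(X, U) = -6*U
(F - 45467)*(27652 + w(219, b)) = (0 - 45467)*(27652 - 12*√6) = -45467*(27652 - 12*√6) = -1257253484 + 545604*√6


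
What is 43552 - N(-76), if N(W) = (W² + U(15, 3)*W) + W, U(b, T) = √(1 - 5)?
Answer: 37852 + 152*I ≈ 37852.0 + 152.0*I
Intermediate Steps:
U(b, T) = 2*I (U(b, T) = √(-4) = 2*I)
N(W) = W + W² + 2*I*W (N(W) = (W² + (2*I)*W) + W = (W² + 2*I*W) + W = W + W² + 2*I*W)
43552 - N(-76) = 43552 - (-76)*(1 - 76 + 2*I) = 43552 - (-76)*(-75 + 2*I) = 43552 - (5700 - 152*I) = 43552 + (-5700 + 152*I) = 37852 + 152*I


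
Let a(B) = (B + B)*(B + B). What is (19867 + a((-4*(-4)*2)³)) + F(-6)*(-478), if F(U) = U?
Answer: 4294990031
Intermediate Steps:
a(B) = 4*B² (a(B) = (2*B)*(2*B) = 4*B²)
(19867 + a((-4*(-4)*2)³)) + F(-6)*(-478) = (19867 + 4*((-4*(-4)*2)³)²) - 6*(-478) = (19867 + 4*((16*2)³)²) + 2868 = (19867 + 4*(32³)²) + 2868 = (19867 + 4*32768²) + 2868 = (19867 + 4*1073741824) + 2868 = (19867 + 4294967296) + 2868 = 4294987163 + 2868 = 4294990031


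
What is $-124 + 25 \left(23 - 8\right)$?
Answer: $251$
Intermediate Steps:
$-124 + 25 \left(23 - 8\right) = -124 + 25 \cdot 15 = -124 + 375 = 251$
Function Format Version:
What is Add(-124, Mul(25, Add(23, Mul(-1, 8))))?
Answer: 251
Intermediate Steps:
Add(-124, Mul(25, Add(23, Mul(-1, 8)))) = Add(-124, Mul(25, Add(23, -8))) = Add(-124, Mul(25, 15)) = Add(-124, 375) = 251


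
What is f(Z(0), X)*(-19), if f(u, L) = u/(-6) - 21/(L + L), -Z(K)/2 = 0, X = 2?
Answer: 399/4 ≈ 99.750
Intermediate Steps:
Z(K) = 0 (Z(K) = -2*0 = 0)
f(u, L) = -21/(2*L) - u/6 (f(u, L) = u*(-⅙) - 21*1/(2*L) = -u/6 - 21/(2*L) = -21/(2*L) - u/6)
f(Z(0), X)*(-19) = ((⅙)*(-63 - 1*2*0)/2)*(-19) = ((⅙)*(½)*(-63 + 0))*(-19) = ((⅙)*(½)*(-63))*(-19) = -21/4*(-19) = 399/4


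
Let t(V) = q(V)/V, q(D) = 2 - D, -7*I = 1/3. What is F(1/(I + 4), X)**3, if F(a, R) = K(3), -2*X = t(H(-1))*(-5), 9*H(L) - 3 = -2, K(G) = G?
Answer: 27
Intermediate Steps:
I = -1/21 (I = -1/7/3 = -1/7*1/3 = -1/21 ≈ -0.047619)
H(L) = 1/9 (H(L) = 1/3 + (1/9)*(-2) = 1/3 - 2/9 = 1/9)
t(V) = (2 - V)/V
X = 85/2 (X = -(2 - 1*1/9)/(1/9)*(-5)/2 = -9*(2 - 1/9)*(-5)/2 = -9*(17/9)*(-5)/2 = -17*(-5)/2 = -1/2*(-85) = 85/2 ≈ 42.500)
F(a, R) = 3
F(1/(I + 4), X)**3 = 3**3 = 27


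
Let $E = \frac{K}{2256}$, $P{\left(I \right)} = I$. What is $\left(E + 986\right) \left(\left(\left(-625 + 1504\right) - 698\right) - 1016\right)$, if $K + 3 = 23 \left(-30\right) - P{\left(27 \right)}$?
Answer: $- \frac{38683045}{47} \approx -8.2304 \cdot 10^{5}$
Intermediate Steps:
$K = -720$ ($K = -3 + \left(23 \left(-30\right) - 27\right) = -3 - 717 = -720$)
$E = - \frac{15}{47}$ ($E = - \frac{720}{2256} = \left(-720\right) \frac{1}{2256} = - \frac{15}{47} \approx -0.31915$)
$\left(E + 986\right) \left(\left(\left(-625 + 1504\right) - 698\right) - 1016\right) = \left(- \frac{15}{47} + 986\right) \left(\left(\left(-625 + 1504\right) - 698\right) - 1016\right) = \frac{46327 \left(\left(879 - 698\right) - 1016\right)}{47} = \frac{46327 \left(181 - 1016\right)}{47} = \frac{46327}{47} \left(-835\right) = - \frac{38683045}{47}$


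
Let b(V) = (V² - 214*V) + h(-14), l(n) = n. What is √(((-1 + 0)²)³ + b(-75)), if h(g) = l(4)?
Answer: 4*√1355 ≈ 147.24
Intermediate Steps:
h(g) = 4
b(V) = 4 + V² - 214*V (b(V) = (V² - 214*V) + 4 = 4 + V² - 214*V)
√(((-1 + 0)²)³ + b(-75)) = √(((-1 + 0)²)³ + (4 + (-75)² - 214*(-75))) = √(((-1)²)³ + (4 + 5625 + 16050)) = √(1³ + 21679) = √(1 + 21679) = √21680 = 4*√1355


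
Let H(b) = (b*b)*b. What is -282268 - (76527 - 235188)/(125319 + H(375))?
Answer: -4973533315777/17619898 ≈ -2.8227e+5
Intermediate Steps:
H(b) = b**3 (H(b) = b**2*b = b**3)
-282268 - (76527 - 235188)/(125319 + H(375)) = -282268 - (76527 - 235188)/(125319 + 375**3) = -282268 - (-158661)/(125319 + 52734375) = -282268 - (-158661)/52859694 = -282268 - 1*(-52887/17619898) = -282268 + 52887/17619898 = -4973533315777/17619898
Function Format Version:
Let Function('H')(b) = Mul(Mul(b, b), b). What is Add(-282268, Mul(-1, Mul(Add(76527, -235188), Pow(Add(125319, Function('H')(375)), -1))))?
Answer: Rational(-4973533315777, 17619898) ≈ -2.8227e+5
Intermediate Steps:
Function('H')(b) = Pow(b, 3) (Function('H')(b) = Mul(Pow(b, 2), b) = Pow(b, 3))
Add(-282268, Mul(-1, Mul(Add(76527, -235188), Pow(Add(125319, Function('H')(375)), -1)))) = Add(-282268, Mul(-1, Mul(Add(76527, -235188), Pow(Add(125319, Pow(375, 3)), -1)))) = Add(-282268, Mul(-1, Mul(-158661, Pow(Add(125319, 52734375), -1)))) = Add(-282268, Mul(-1, Mul(-158661, Pow(52859694, -1)))) = Add(-282268, Mul(-1, Mul(-158661, Rational(1, 52859694)))) = Add(-282268, Mul(-1, Rational(-52887, 17619898))) = Add(-282268, Rational(52887, 17619898)) = Rational(-4973533315777, 17619898)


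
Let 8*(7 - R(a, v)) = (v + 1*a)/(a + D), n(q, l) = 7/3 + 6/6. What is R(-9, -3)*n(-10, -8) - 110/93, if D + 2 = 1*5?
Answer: 3965/186 ≈ 21.317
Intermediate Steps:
n(q, l) = 10/3 (n(q, l) = 7*(⅓) + 6*(⅙) = 7/3 + 1 = 10/3)
D = 3 (D = -2 + 1*5 = -2 + 5 = 3)
R(a, v) = 7 - (a + v)/(8*(3 + a)) (R(a, v) = 7 - (v + 1*a)/(8*(a + 3)) = 7 - (v + a)/(8*(3 + a)) = 7 - (a + v)/(8*(3 + a)))
R(-9, -3)*n(-10, -8) - 110/93 = ((168 - 1*(-3) + 55*(-9))/(8*(3 - 9)))*(10/3) - 110/93 = ((⅛)*(168 + 3 - 495)/(-6))*(10/3) - 110*1/93 = ((⅛)*(-⅙)*(-324))*(10/3) - 110/93 = (27/4)*(10/3) - 110/93 = 45/2 - 110/93 = 3965/186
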